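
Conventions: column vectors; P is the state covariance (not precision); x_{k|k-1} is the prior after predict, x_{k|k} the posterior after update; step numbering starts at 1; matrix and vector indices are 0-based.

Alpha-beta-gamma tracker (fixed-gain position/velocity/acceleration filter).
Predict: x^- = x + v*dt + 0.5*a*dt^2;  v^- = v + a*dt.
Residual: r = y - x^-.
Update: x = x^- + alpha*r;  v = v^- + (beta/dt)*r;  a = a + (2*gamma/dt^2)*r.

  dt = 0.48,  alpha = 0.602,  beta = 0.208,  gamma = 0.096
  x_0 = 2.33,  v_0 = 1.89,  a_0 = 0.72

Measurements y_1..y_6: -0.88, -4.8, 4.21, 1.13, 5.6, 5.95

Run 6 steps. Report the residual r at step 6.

resid = 1.0845

step 1: x_pred=3.3201  r=-4.2001  x^+=0.7917  v^+=0.4155  a^+=-2.7801
step 2: x_pred=0.6708  r=-5.4708  x^+=-2.6226  v^+=-3.2896  a^+=-7.3392
step 3: x_pred=-5.0471  r=9.2571  x^+=0.5257  v^+=-2.8010  a^+=0.3751
step 4: x_pred=-0.7756  r=1.9056  x^+=0.3716  v^+=-1.7952  a^+=1.9631
step 5: x_pred=-0.2640  r=5.8640  x^+=3.2661  v^+=1.6881  a^+=6.8497
step 6: x_pred=4.8655  r=1.0845  x^+=5.5184  v^+=5.4459  a^+=7.7535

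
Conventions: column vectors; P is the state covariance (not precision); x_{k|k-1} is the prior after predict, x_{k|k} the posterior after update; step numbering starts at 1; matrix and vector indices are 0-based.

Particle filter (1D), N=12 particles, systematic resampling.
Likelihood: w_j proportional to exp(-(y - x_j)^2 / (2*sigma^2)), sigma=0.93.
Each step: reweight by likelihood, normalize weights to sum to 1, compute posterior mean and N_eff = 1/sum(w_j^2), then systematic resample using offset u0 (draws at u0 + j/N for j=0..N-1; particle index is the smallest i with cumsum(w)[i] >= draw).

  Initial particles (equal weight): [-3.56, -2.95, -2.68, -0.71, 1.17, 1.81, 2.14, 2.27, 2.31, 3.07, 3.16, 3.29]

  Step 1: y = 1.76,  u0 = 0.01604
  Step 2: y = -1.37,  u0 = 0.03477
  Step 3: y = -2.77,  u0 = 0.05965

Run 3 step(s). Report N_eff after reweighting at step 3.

step 1: w=[0.0000, 0.0000, 0.0000, 0.0054, 0.1510, 0.1843, 0.1698, 0.1588, 0.1550, 0.0685, 0.0595, 0.0477]  mean=2.1434  Neff=6.8780  idx=[4, 4, 5, 5, 6, 6, 7, 7, 8, 8, 9, 10]
step 2: w=[0.4199, 0.4199, 0.0506, 0.0506, 0.0141, 0.0141, 0.0082, 0.0082, 0.0070, 0.0070, 0.0002, 0.0001]  mean=1.2968  Neff=2.7901  idx=[0, 0, 0, 0, 0, 1, 1, 1, 1, 1, 2, 4]
step 3: w=[0.0995, 0.0995, 0.0995, 0.0995, 0.0995, 0.0995, 0.0995, 0.0995, 0.0995, 0.0995, 0.0043, 0.0007]  mean=1.1734  Neff=10.0978  idx=[0, 1, 2, 3, 3, 4, 5, 6, 7, 8, 8, 9]

N_eff = 10.0978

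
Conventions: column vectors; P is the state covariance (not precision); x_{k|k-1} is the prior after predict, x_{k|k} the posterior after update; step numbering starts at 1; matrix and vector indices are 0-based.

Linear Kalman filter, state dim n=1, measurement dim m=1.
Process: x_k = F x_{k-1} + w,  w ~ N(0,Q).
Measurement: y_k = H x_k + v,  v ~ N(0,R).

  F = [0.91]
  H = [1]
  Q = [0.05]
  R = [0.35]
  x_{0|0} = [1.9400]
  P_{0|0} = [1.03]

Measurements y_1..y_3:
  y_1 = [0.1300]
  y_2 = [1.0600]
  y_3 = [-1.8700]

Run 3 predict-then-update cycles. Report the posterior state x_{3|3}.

step 1: x^-=[1.7654]  P^-=[0.9029]  S=[1.2529]  K=[0.7207]  nu=[-1.6354]  x^+=[0.5868]  P^+=[0.2522]
step 2: x^-=[0.5340]  P^-=[0.2589]  S=[0.6089]  K=[0.4252]  nu=[0.5260]  x^+=[0.7576]  P^+=[0.1488]
step 3: x^-=[0.6895]  P^-=[0.1732]  S=[0.5232]  K=[0.3311]  nu=[-2.5595]  x^+=[-0.1579]  P^+=[0.1159]

x_post = [-0.1579]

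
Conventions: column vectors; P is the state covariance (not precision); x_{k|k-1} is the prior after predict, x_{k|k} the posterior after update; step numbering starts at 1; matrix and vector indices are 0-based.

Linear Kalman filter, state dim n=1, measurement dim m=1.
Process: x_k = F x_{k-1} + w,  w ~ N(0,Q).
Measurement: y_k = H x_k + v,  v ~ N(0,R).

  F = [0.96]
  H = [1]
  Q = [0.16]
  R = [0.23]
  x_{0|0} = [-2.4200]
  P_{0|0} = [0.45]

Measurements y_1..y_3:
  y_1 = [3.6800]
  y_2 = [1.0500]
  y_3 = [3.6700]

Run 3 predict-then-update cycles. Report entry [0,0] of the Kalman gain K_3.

K[0,0] = 0.5507

step 1: x^-=[-2.3232]  P^-=[0.5747]  S=[0.8047]  K=[0.7142]  nu=[6.0032]  x^+=[1.9642]  P^+=[0.1643]
step 2: x^-=[1.8856]  P^-=[0.3114]  S=[0.5414]  K=[0.5752]  nu=[-0.8356]  x^+=[1.4050]  P^+=[0.1323]
step 3: x^-=[1.3488]  P^-=[0.2819]  S=[0.5119]  K=[0.5507]  nu=[2.3212]  x^+=[2.6271]  P^+=[0.1267]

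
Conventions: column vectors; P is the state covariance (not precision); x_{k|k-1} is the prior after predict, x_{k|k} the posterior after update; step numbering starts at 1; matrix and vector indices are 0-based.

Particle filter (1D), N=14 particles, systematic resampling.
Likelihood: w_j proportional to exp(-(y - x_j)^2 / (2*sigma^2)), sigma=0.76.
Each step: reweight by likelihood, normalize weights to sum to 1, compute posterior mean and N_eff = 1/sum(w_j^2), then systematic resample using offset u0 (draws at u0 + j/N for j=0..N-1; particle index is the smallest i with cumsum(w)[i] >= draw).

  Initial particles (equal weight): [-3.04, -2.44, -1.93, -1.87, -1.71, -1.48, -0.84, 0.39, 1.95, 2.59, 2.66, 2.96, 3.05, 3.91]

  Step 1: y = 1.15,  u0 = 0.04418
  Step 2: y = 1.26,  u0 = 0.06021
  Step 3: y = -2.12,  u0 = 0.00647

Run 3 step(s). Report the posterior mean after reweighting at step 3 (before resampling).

step 1: w=[0.0000, 0.0000, 0.0002, 0.0002, 0.0005, 0.0015, 0.0199, 0.3729, 0.3533, 0.1021, 0.0854, 0.0361, 0.0270, 0.0008]  mean=1.4977  Neff=3.5213  idx=[7, 7, 7, 7, 7, 8, 8, 8, 8, 8, 9, 9, 10, 12]
step 2: w=[0.0789, 0.0789, 0.0789, 0.0789, 0.0789, 0.1006, 0.1006, 0.1006, 0.1006, 0.1006, 0.0328, 0.0328, 0.0278, 0.0095]  mean=1.4072  Neff=11.8117  idx=[0, 1, 2, 3, 4, 5, 5, 6, 7, 8, 8, 9, 10, 12]
step 3: w=[0.2000, 0.2000, 0.2000, 0.2000, 0.2000, 0.0000, 0.0000, 0.0000, 0.0000, 0.0000, 0.0000, 0.0000, 0.0000, 0.0000]  mean=0.3903  Neff=5.0019  idx=[0, 0, 0, 1, 1, 1, 2, 2, 2, 3, 3, 3, 4, 4]

post_mean = 0.3903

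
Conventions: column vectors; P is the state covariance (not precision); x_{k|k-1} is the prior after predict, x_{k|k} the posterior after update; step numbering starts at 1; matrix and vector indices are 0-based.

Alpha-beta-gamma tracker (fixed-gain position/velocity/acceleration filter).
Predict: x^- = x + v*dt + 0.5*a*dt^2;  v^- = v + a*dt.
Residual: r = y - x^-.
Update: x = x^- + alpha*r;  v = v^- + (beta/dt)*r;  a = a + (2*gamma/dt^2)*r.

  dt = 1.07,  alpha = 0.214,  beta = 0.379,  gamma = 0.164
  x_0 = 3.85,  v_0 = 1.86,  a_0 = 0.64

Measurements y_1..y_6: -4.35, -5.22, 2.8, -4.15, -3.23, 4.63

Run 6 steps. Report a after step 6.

a_post = 8.5718

step 1: x_pred=6.2066  r=-10.5566  x^+=3.9475  v^+=-1.1944  a^+=-2.3843
step 2: x_pred=1.3046  r=-6.5246  x^+=-0.0917  v^+=-6.0567  a^+=-4.2535
step 3: x_pred=-9.0073  r=11.8073  x^+=-6.4805  v^+=-6.4257  a^+=-0.8709
step 4: x_pred=-13.8546  r=9.7046  x^+=-11.7778  v^+=-3.9202  a^+=1.9094
step 5: x_pred=-14.8794  r=11.6494  x^+=-12.3864  v^+=2.2491  a^+=5.2468
step 6: x_pred=-6.9764  r=11.6064  x^+=-4.4926  v^+=11.9742  a^+=8.5718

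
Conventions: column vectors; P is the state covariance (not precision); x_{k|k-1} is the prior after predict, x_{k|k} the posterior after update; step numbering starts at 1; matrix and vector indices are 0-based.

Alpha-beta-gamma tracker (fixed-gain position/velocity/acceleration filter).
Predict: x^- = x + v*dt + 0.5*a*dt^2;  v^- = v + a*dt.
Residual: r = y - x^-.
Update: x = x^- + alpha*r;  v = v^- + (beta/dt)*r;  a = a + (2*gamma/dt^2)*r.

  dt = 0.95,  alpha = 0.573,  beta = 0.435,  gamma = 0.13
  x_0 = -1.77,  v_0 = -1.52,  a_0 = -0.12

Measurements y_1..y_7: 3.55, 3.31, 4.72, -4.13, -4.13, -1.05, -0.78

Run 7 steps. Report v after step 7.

v_post = -2.3211

step 1: x_pred=-3.2681  r=6.8181  x^+=0.6386  v^+=1.4880  a^+=1.8442
step 2: x_pred=2.8845  r=0.4255  x^+=3.1283  v^+=3.4349  a^+=1.9668
step 3: x_pred=7.2789  r=-2.5589  x^+=5.8127  v^+=4.1316  a^+=1.2296
step 4: x_pred=10.2926  r=-14.4226  x^+=2.0284  v^+=-1.3043  a^+=-2.9254
step 5: x_pred=-0.5307  r=-3.5993  x^+=-2.5931  v^+=-5.7315  a^+=-3.9623
step 6: x_pred=-9.8260  r=8.7760  x^+=-4.7973  v^+=-5.4772  a^+=-1.4340
step 7: x_pred=-10.6478  r=9.8678  x^+=-4.9935  v^+=-2.3211  a^+=1.4088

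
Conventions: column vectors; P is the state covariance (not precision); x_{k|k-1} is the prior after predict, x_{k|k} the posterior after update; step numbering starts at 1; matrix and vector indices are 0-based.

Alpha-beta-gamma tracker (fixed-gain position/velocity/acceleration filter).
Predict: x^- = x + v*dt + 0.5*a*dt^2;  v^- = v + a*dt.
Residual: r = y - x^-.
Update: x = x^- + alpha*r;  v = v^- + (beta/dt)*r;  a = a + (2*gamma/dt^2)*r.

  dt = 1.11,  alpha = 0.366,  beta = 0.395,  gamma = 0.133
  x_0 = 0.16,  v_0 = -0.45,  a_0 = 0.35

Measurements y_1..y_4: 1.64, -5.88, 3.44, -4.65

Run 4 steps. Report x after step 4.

x_post = -1.9010

step 1: x_pred=-0.1239  r=1.7639  x^+=0.5217  v^+=0.5662  a^+=0.7308
step 2: x_pred=1.6004  r=-7.4804  x^+=-1.1374  v^+=-1.2846  a^+=-0.8841
step 3: x_pred=-3.1080  r=6.5480  x^+=-0.7114  v^+=0.0642  a^+=0.5295
step 4: x_pred=-0.3140  r=-4.3360  x^+=-1.9010  v^+=-0.8911  a^+=-0.4066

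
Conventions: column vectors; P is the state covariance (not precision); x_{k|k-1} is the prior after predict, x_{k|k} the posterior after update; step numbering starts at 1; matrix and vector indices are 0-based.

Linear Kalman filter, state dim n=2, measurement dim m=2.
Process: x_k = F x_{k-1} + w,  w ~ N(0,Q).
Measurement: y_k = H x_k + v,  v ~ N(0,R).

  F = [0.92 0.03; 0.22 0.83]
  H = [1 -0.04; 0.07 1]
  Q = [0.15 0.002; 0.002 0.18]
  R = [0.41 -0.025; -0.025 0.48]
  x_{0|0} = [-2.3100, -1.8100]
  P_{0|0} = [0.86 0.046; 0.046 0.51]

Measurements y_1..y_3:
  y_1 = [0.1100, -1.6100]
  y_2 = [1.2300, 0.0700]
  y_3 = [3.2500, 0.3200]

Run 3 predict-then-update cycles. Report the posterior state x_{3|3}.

step 1: x^-=[-2.1795, -2.0105]  P^-=[0.8809 0.2242; 0.2242 0.5898]  S=[1.2739 0.2366; 0.2366 1.1055]  K=[0.6628 0.1167; 0.0580 0.5353]  nu=[2.2091, 0.5531]  x^+=[-0.6508, -1.5862]  P^+=[0.2696 0.0206; 0.0206 0.2540]
step 2: x^-=[-0.6463, -1.4598]  P^-=[0.3796 0.0787; 0.0787 0.3756]  S=[0.7839 0.0651; 0.0651 0.8685]  K=[0.4731 0.0858; 0.0451 0.4354]  nu=[1.8180, 1.5750]  x^+=[0.3489, -0.6919]  P^+=[0.1925 0.0159; 0.0159 0.2068]
step 3: x^-=[0.3002, -0.4975]  P^-=[0.3140 0.0583; 0.0583 0.3376]  S=[0.7198 0.0417; 0.0417 0.8273]  K=[0.4285 0.0755; 0.0385 0.4110]  nu=[2.9299, 0.7965]  x^+=[1.6160, -0.0573]  P^+=[0.1743 0.0133; 0.0133 0.1954]

x_post = [1.6160, -0.0573]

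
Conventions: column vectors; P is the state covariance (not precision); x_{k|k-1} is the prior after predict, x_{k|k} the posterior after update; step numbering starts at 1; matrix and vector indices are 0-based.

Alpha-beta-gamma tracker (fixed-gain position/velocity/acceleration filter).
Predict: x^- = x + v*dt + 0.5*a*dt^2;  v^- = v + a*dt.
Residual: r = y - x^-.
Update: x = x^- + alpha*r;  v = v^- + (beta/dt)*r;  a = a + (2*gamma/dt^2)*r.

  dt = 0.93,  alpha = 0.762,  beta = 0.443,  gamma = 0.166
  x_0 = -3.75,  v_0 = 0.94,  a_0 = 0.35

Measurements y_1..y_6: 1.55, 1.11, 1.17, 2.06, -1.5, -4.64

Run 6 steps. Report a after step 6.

step 1: x_pred=-2.7244  r=4.2744  x^+=0.5327  v^+=3.3016  a^+=1.9908
step 2: x_pred=4.4641  r=-3.3541  x^+=1.9083  v^+=3.5553  a^+=0.7033
step 3: x_pred=5.5189  r=-4.3489  x^+=2.2050  v^+=2.1378  a^+=-0.9661
step 4: x_pred=3.7754  r=-1.7154  x^+=2.4683  v^+=0.4222  a^+=-1.6246
step 5: x_pred=2.1584  r=-3.6584  x^+=-0.6293  v^+=-2.8313  a^+=-3.0289
step 6: x_pred=-4.5722  r=-0.0678  x^+=-4.6239  v^+=-5.6804  a^+=-3.0549

a_post = -3.0549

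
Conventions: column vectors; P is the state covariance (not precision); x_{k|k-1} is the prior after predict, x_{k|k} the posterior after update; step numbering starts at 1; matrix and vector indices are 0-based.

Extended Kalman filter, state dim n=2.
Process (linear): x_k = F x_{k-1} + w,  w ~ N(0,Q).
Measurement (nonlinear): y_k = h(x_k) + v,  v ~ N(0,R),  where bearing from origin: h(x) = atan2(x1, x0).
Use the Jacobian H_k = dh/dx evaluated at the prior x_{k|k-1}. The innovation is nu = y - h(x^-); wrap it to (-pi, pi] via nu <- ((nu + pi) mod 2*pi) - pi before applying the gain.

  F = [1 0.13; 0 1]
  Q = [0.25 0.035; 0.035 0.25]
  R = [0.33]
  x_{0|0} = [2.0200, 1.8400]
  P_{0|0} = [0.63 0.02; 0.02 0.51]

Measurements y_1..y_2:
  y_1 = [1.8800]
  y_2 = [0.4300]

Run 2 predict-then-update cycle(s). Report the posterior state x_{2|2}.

x_post = [2.3042, 2.2257]

step 1: x^-=[2.2592, 1.8400]  P^-=[0.8938 0.1213; 0.1213 0.7600]  H_jac=[-0.2167 0.2661]  S=[0.4118]  K=[-0.3920; 0.4273]  nu=[1.1965]  x^+=[1.7901, 2.3512]  P^+=[0.8305 0.1903; 0.1903 0.6848]
step 2: x^-=[2.0958, 2.3512]  P^-=[1.1416 0.3143; 0.3143 0.9348]  H_jac=[-0.2370 0.2113]  S=[0.4044]  K=[-0.5049; 0.3042]  nu=[-0.4128]  x^+=[2.3042, 2.2257]  P^+=[1.0385 0.3764; 0.3764 0.8974]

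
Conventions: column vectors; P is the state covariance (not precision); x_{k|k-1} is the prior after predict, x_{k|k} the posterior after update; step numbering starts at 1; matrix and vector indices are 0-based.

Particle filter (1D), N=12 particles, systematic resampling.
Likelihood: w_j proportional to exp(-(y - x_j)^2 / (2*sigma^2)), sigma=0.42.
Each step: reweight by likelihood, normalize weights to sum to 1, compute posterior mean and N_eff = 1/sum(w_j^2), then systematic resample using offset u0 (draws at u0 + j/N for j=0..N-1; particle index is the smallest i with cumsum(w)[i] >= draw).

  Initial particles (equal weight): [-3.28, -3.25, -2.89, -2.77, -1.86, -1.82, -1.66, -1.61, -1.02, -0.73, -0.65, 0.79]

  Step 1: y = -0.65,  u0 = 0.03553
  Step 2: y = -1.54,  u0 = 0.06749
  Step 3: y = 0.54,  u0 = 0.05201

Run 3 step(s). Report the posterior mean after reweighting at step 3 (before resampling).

post_mean = -0.7070

step 1: w=[0.0000, 0.0000, 0.0000, 0.0000, 0.0056, 0.0073, 0.0196, 0.0259, 0.2398, 0.3472, 0.3535, 0.0010]  mean=-0.8251  Neff=3.2873  idx=[7, 8, 8, 8, 9, 9, 9, 9, 10, 10, 10, 10]
step 2: w=[0.2878, 0.1356, 0.1356, 0.1356, 0.0454, 0.0454, 0.0454, 0.0454, 0.0309, 0.0309, 0.0309, 0.0309]  mean=-1.0913  Neff=6.6635  idx=[0, 0, 0, 1, 1, 2, 3, 3, 4, 6, 8, 11]
step 3: w=[0.0000, 0.0000, 0.0000, 0.0163, 0.0163, 0.0163, 0.0163, 0.0163, 0.1672, 0.1672, 0.2920, 0.2920]  mean=-0.7070  Neff=4.3912  idx=[6, 8, 8, 9, 9, 10, 10, 10, 11, 11, 11, 11]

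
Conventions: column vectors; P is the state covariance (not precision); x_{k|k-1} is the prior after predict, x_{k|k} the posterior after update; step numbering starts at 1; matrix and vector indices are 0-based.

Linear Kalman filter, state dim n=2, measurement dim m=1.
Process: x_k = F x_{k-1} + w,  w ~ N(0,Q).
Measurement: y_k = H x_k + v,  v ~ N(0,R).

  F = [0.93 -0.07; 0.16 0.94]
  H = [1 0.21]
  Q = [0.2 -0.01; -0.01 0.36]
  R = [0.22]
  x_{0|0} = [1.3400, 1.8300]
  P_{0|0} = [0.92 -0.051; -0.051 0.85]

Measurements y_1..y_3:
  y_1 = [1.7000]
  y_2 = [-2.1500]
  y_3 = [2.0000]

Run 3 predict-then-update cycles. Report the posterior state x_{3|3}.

step 1: x^-=[1.1181, 1.9346]  P^-=[1.0065 0.0270; 0.0270 1.1193]  S=[1.2872]  K=[0.7863; 0.2035]  nu=[0.1756]  x^+=[1.2562, 1.9703]  P^+=[0.2106 -0.1791; -0.1791 1.0659]
step 2: x^-=[1.0303, 2.0531]  P^-=[0.4107 -0.2033; -0.2033 1.2534]  S=[0.6006]  K=[0.6127; 0.0997]  nu=[-3.6115]  x^+=[-1.1826, 1.6931]  P^+=[0.1852 -0.2400; -0.2400 1.2474]
step 3: x^-=[-1.2183, 1.4023]  P^-=[0.3975 -0.2717; -0.2717 1.3948]  S=[0.5650]  K=[0.6027; 0.0376]  nu=[2.9238]  x^+=[0.5439, 1.5122]  P^+=[0.1923 -0.2845; -0.2845 1.3940]

x_post = [0.5439, 1.5122]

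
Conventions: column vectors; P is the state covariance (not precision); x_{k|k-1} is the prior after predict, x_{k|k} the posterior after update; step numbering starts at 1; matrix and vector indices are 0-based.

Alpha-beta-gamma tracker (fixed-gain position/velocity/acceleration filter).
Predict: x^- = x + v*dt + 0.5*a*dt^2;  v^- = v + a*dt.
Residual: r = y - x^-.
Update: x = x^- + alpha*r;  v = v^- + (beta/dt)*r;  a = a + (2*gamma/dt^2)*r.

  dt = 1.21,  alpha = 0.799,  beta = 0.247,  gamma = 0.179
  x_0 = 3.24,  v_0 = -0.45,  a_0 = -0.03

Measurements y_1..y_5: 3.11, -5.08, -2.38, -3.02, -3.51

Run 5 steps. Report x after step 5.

step 1: x_pred=2.6735  r=0.4365  x^+=3.0223  v^+=-0.3972  a^+=0.0767
step 2: x_pred=2.5978  r=-7.6778  x^+=-3.5368  v^+=-1.8717  a^+=-1.8006
step 3: x_pred=-7.1196  r=4.7396  x^+=-3.3327  v^+=-3.0829  a^+=-0.6417
step 4: x_pred=-7.5328  r=4.5128  x^+=-3.9271  v^+=-2.9382  a^+=0.4617
step 5: x_pred=-7.1443  r=3.6343  x^+=-4.2405  v^+=-1.6376  a^+=1.3504

x_post = -4.2405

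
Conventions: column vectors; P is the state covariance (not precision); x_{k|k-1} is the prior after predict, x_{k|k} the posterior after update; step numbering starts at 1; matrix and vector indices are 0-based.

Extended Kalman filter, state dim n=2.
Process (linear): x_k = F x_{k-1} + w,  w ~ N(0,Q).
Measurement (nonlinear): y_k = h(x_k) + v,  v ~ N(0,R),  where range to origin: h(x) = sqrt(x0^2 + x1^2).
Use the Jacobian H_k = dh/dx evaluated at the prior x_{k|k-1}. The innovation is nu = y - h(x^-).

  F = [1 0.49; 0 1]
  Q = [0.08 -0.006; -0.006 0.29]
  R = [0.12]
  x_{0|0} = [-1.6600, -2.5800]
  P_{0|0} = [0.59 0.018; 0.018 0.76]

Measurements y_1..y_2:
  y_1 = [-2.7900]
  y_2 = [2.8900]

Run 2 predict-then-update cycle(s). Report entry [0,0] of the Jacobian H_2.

step 1: x^-=[-2.9242, -2.5800]  P^-=[0.8701 0.3844; 0.3844 1.0500]  H_jac=[-0.7499 -0.6616]  S=[1.4503]  K=[-0.6253; -0.6778]  nu=[-6.6897]  x^+=[1.2586, 1.9540]  P^+=[0.3031 -0.2302; -0.2302 0.3838]
step 2: x^-=[2.2160, 1.9540]  P^-=[0.2497 -0.0481; -0.0481 0.6738]  H_jac=[0.7501 0.6614]  S=[0.5075]  K=[0.3064; 0.8070]  nu=[-0.0644]  x^+=[2.1963, 1.9020]  P^+=[0.2021 -0.1736; -0.1736 0.3433]

H_jac[0,0] = 0.7501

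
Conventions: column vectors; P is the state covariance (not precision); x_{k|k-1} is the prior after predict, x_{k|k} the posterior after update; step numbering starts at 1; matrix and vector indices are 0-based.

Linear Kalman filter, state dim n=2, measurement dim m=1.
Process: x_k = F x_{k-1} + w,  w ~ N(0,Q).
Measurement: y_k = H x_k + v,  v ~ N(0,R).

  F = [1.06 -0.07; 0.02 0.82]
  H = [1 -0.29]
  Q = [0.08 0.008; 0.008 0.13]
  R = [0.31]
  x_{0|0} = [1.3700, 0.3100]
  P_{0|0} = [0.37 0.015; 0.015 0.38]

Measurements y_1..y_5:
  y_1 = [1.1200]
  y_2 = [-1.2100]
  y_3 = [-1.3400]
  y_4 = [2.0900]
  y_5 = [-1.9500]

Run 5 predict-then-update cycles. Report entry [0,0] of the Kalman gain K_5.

step 1: x^-=[1.4305, 0.2816]  P^-=[0.4954 0.0070; 0.0070 0.3862]  S=[0.8338]  K=[0.5917; -0.1259]  nu=[-0.2288]  x^+=[1.2951, 0.3104]  P^+=[0.2035 0.0691; 0.0691 0.3729]
step 2: x^-=[1.3511, 0.2804]  P^-=[0.3002 0.0509; 0.0509 0.3831]  S=[0.6129]  K=[0.4657; -0.0982]  nu=[-2.4798]  x^+=[0.1962, 0.5240]  P^+=[0.1673 0.0789; 0.0789 0.3772]
step 3: x^-=[0.1713, 0.4336]  P^-=[0.2581 0.0584; 0.0584 0.3863]  S=[0.5667]  K=[0.4255; -0.0946]  nu=[-1.3856]  x^+=[-0.4183, 0.5647]  P^+=[0.1555 0.0812; 0.0812 0.3812]
step 4: x^-=[-0.4829, 0.4547]  P^-=[0.2445 0.0599; 0.0599 0.3891]  S=[0.5525]  K=[0.4111; -0.0958]  nu=[2.7048]  x^+=[0.6290, 0.1956]  P^+=[0.1511 0.0817; 0.0817 0.3840]
step 5: x^-=[0.6531, 0.1729]  P^-=[0.2396 0.0600; 0.0600 0.3909]  S=[0.5476]  K=[0.4057; -0.0974]  nu=[-2.5529]  x^+=[-0.3826, 0.4216]  P^+=[0.1494 0.0817; 0.0817 0.3857]

K[0,0] = 0.4057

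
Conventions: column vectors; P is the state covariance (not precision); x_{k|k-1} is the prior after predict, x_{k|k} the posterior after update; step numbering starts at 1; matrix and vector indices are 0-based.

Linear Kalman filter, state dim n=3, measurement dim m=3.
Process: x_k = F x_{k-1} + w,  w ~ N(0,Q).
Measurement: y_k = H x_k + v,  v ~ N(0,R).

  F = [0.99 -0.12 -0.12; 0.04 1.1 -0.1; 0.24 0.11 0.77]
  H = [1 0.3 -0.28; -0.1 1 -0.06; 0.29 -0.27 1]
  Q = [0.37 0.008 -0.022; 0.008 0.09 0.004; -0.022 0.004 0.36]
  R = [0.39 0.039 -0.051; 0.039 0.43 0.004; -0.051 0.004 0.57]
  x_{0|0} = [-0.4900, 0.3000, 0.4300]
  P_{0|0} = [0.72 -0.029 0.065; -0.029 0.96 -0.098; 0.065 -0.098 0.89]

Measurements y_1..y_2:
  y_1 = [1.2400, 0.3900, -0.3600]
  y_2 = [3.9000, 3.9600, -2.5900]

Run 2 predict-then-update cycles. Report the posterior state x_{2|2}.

step 1: x^-=[-0.5727, 0.2674, 0.2465]  P^-=[1.0909 -0.1060 0.1099; -0.1060 1.2801 -0.0307; 0.1099 -0.0307 0.9467]  S=[1.5504 0.2327 0.0054; 0.2327 1.7507 -0.5078; 0.0054 -0.5078 1.7986]  K=[0.6863 -0.1580 0.2062; 0.0767 0.7215 -0.0229; -0.1277 0.1307 0.5859]  nu=[1.8015, 0.0801, -0.3682]  x^+=[0.5751, 0.4718, -0.1888]  P^+=[0.2563 -0.0145 0.0036; -0.0145 0.3162 0.0755; 0.0036 0.0755 0.3603]
step 2: x^-=[0.5354, 0.5609, 0.0445]  P^-=[0.6357 -0.0444 -0.0050; -0.0444 0.4587 0.0763; -0.0050 0.0763 0.6056]  S=[1.0779 0.0576 -0.0412; 0.0576 0.8969 -0.1106; -0.0412 -0.1106 1.2254]  K=[0.5924 -0.1379 0.1636; 0.0394 0.5085 -0.0021; -0.1284 0.1128 0.4821]  nu=[3.2089, 3.4554, -2.6383]  x^+=[1.5280, 2.4500, -1.2496]  P^+=[0.2200 -0.0138 -0.0051; -0.0138 0.2226 0.0629; -0.0051 0.0629 0.3002]

x_post = [1.5280, 2.4500, -1.2496]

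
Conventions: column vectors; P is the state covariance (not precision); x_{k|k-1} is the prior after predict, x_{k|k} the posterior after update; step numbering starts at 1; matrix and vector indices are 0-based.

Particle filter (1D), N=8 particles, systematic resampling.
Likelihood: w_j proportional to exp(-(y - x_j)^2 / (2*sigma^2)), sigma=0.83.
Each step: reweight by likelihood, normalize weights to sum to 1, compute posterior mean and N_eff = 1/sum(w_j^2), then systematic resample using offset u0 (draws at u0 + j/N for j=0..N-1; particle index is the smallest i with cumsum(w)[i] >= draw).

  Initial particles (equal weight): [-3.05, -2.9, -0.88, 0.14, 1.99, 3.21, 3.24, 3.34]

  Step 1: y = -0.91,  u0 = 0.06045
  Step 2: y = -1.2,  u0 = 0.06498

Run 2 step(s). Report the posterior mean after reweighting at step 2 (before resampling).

post_mean = -0.7894

step 1: w=[0.0233, 0.0366, 0.6475, 0.2911, 0.0014, 0.0000, 0.0000, 0.0000]  mean=-0.7034  Neff=1.9766  idx=[2, 2, 2, 2, 2, 2, 3, 3]
step 2: w=[0.1519, 0.1519, 0.1519, 0.1519, 0.1519, 0.1519, 0.0444, 0.0444]  mean=-0.7894  Neff=7.0270  idx=[0, 1, 2, 2, 3, 4, 5, 6]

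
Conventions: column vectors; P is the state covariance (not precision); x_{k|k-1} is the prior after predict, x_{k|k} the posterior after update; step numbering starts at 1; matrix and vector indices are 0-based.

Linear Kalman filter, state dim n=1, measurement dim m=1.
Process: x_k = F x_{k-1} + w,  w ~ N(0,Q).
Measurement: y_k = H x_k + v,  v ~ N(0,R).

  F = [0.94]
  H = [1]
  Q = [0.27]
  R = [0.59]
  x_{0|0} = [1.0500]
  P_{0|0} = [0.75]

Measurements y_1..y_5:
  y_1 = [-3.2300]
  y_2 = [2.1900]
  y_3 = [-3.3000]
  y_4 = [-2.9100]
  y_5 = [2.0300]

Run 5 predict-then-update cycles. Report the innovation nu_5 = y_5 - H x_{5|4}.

step 1: x^-=[0.9870]  P^-=[0.9327]  S=[1.5227]  K=[0.6125]  nu=[-4.2170]  x^+=[-1.5960]  P^+=[0.3614]
step 2: x^-=[-1.5003]  P^-=[0.5893]  S=[1.1793]  K=[0.4997]  nu=[3.6903]  x^+=[0.3438]  P^+=[0.2948]
step 3: x^-=[0.3232]  P^-=[0.5305]  S=[1.1205]  K=[0.4735]  nu=[-3.6232]  x^+=[-1.3922]  P^+=[0.2793]
step 4: x^-=[-1.3087]  P^-=[0.5168]  S=[1.1068]  K=[0.4669]  nu=[-1.6013]  x^+=[-2.0564]  P^+=[0.2755]
step 5: x^-=[-1.9330]  P^-=[0.5134]  S=[1.1034]  K=[0.4653]  nu=[3.9630]  x^+=[-0.0890]  P^+=[0.2745]

innov = [3.9630]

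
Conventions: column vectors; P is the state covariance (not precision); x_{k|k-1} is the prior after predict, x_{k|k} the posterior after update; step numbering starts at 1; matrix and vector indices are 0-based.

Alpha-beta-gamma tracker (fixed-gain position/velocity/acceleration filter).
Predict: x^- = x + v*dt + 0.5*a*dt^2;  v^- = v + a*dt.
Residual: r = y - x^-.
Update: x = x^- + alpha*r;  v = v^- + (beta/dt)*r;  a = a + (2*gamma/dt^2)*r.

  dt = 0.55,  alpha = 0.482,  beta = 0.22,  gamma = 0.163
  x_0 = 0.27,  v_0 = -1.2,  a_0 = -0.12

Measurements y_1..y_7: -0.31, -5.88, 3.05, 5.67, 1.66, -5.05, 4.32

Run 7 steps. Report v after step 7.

v_post = 3.5220

step 1: x_pred=-0.4082  r=0.0982  x^+=-0.3608  v^+=-1.2267  a^+=-0.0142
step 2: x_pred=-1.0377  r=-4.8423  x^+=-3.3717  v^+=-3.1715  a^+=-5.2327
step 3: x_pred=-5.9075  r=8.9575  x^+=-1.5900  v^+=-2.4665  a^+=4.4206
step 4: x_pred=-2.2779  r=7.9479  x^+=1.5530  v^+=3.1440  a^+=12.9860
step 5: x_pred=5.2463  r=-3.5863  x^+=3.5177  v^+=8.8518  a^+=9.1210
step 6: x_pred=9.7657  r=-14.8157  x^+=2.6246  v^+=7.9420  a^+=-6.8457
step 7: x_pred=5.9573  r=-1.6373  x^+=5.1681  v^+=3.5220  a^+=-8.6101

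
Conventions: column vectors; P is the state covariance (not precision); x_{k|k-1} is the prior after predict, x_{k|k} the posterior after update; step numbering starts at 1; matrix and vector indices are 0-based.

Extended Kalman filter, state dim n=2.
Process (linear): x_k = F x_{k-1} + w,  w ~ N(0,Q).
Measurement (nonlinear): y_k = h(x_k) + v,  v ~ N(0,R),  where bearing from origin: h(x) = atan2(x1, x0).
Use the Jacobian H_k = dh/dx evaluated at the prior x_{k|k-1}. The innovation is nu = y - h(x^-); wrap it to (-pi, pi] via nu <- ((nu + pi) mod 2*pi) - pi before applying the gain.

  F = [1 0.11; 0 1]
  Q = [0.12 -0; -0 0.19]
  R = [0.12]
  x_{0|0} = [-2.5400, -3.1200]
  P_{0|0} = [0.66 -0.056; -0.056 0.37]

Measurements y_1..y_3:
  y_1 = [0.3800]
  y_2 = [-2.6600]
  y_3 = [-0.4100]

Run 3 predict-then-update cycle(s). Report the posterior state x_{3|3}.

step 1: x^-=[-2.8832, -3.1200]  P^-=[0.7722 -0.0153; -0.0153 0.5600]  H_jac=[0.1729 -0.1598]  S=[0.1582]  K=[0.8592; -0.5822]  nu=[2.6968]  x^+=[-0.5662, -4.6900]  P^+=[0.6554 0.0638; 0.0638 0.5064]
step 2: x^-=[-1.0821, -4.6900]  P^-=[0.7955 0.1195; 0.1195 0.6964]  H_jac=[0.2024 -0.0467]  S=[0.1519]  K=[1.0237; -0.0548]  nu=[-0.8624]  x^+=[-1.9650, -4.6427]  P^+=[0.6364 0.1281; 0.1281 0.6959]
step 3: x^-=[-2.4757, -4.6427]  P^-=[0.7930 0.2046; 0.2046 0.8859]  H_jac=[0.1677 -0.0894]  S=[0.1432]  K=[0.8006; -0.3135]  nu=[1.6507]  x^+=[-1.1542, -5.1602]  P^+=[0.7012 0.2406; 0.2406 0.8718]

x_post = [-1.1542, -5.1602]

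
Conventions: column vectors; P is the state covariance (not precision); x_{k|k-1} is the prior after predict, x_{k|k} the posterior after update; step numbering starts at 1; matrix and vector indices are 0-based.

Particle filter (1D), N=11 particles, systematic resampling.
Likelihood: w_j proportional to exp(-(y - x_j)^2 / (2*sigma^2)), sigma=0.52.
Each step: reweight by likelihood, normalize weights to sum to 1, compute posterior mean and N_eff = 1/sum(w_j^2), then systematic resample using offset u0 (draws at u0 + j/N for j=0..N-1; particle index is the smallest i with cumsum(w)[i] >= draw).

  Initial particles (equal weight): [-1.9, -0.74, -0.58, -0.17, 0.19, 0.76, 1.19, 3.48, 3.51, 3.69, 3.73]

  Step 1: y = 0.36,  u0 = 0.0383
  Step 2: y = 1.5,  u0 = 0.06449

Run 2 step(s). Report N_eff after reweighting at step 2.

step 1: w=[0.0000, 0.0372, 0.0680, 0.2074, 0.3305, 0.2593, 0.0975, 0.0000, 0.0000, 0.0000, 0.0000]  mean=0.2736  Neff=4.2553  idx=[2, 3, 3, 3, 4, 4, 4, 5, 5, 5, 6]
step 2: w=[0.0002, 0.0028, 0.0028, 0.0028, 0.0202, 0.0202, 0.0202, 0.1755, 0.1755, 0.1755, 0.4044]  mean=0.8913  Neff=3.8886  idx=[6, 7, 8, 8, 9, 9, 10, 10, 10, 10, 10]

N_eff = 3.8886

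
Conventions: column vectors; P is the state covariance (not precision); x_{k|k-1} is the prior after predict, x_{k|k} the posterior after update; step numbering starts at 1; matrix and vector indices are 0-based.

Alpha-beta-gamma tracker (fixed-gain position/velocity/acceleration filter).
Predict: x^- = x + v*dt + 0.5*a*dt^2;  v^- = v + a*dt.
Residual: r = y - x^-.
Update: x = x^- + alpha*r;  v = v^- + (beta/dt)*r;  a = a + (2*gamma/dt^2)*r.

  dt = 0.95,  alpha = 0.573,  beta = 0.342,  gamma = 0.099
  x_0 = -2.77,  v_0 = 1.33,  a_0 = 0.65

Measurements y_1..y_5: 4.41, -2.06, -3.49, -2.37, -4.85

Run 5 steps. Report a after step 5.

step 1: x_pred=-1.2132  r=5.6232  x^+=2.0089  v^+=3.9718  a^+=1.8837
step 2: x_pred=6.6322  r=-8.6922  x^+=1.6516  v^+=2.6322  a^+=-0.0233
step 3: x_pred=4.1416  r=-7.6316  x^+=-0.2313  v^+=-0.1374  a^+=-1.6976
step 4: x_pred=-1.1278  r=-1.2422  x^+=-1.8396  v^+=-2.1973  a^+=-1.9701
step 5: x_pred=-4.8160  r=-0.0340  x^+=-4.8355  v^+=-4.0811  a^+=-1.9776

a_post = -1.9776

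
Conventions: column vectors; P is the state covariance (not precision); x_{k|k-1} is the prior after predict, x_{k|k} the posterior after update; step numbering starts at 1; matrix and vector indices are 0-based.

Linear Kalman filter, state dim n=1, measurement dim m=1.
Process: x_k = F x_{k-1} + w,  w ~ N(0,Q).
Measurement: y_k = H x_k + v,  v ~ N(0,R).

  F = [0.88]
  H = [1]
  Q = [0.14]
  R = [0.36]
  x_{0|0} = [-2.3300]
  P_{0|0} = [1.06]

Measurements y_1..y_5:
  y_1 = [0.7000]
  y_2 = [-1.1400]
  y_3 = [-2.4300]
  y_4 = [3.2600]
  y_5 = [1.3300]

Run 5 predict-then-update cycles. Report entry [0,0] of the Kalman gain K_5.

K[0,0] = 0.4167

step 1: x^-=[-2.0504]  P^-=[0.9609]  S=[1.3209]  K=[0.7275]  nu=[2.7504]  x^+=[-0.0496]  P^+=[0.2619]
step 2: x^-=[-0.0437]  P^-=[0.3428]  S=[0.7028]  K=[0.4878]  nu=[-1.0963]  x^+=[-0.5784]  P^+=[0.1756]
step 3: x^-=[-0.5090]  P^-=[0.2760]  S=[0.6360]  K=[0.4339]  nu=[-1.9210]  x^+=[-1.3426]  P^+=[0.1562]
step 4: x^-=[-1.1815]  P^-=[0.2610]  S=[0.6210]  K=[0.4203]  nu=[4.4415]  x^+=[0.6851]  P^+=[0.1513]
step 5: x^-=[0.6029]  P^-=[0.2572]  S=[0.6172]  K=[0.4167]  nu=[0.7271]  x^+=[0.9059]  P^+=[0.1500]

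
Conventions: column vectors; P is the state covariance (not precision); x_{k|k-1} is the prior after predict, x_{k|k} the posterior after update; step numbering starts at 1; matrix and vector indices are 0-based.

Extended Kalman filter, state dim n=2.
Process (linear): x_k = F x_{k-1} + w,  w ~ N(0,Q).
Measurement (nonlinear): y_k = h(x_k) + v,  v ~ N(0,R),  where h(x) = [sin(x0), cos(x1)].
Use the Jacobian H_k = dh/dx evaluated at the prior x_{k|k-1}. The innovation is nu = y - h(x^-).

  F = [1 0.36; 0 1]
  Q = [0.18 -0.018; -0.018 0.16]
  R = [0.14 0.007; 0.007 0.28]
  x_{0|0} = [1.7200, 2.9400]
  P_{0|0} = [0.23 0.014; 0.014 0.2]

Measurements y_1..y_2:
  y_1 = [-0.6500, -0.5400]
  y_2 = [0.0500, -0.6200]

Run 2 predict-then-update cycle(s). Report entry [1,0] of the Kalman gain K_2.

K[1,0] = -0.0472

step 1: x^-=[2.7784, 2.9400]  P^-=[0.4460 0.0680; 0.0680 0.3600]  H_jac=[-0.9348 0.0000; 0.0000 -0.2002]  S=[0.5297 0.0197; 0.0197 0.2944]  K=[-0.7873 0.0065; -0.1112 -0.2374]  nu=[-1.0053, 0.4397]  x^+=[3.5727, 2.9474]  P^+=[0.1179 0.0184; 0.0184 0.3358]
step 2: x^-=[4.6337, 2.9474]  P^-=[0.3547 0.1213; 0.1213 0.4958]  H_jac=[-0.0786 0.0000; 0.0000 -0.1930]  S=[0.1422 0.0088; 0.0088 0.2985]  K=[-0.1914 -0.0728; -0.0472 -0.3192]  nu=[1.0469, 0.3612]  x^+=[4.4070, 2.7826]  P^+=[0.3476 0.1125; 0.1125 0.4648]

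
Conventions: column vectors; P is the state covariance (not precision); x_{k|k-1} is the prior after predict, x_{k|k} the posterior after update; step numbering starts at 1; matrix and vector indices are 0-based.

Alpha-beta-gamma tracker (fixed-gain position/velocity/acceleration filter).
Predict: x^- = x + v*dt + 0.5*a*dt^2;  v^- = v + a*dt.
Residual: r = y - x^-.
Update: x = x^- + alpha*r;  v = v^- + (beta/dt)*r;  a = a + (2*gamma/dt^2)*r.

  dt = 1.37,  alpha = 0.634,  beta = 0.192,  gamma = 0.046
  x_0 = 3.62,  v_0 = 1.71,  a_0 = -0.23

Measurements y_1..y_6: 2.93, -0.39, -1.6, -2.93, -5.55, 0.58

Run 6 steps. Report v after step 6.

step 1: x_pred=5.7469  r=-2.8169  x^+=3.9610  v^+=1.0001  a^+=-0.3681
step 2: x_pred=4.9857  r=-5.3757  x^+=1.5775  v^+=-0.2575  a^+=-0.6316
step 3: x_pred=0.6320  r=-2.2320  x^+=-0.7831  v^+=-1.4356  a^+=-0.7410
step 4: x_pred=-3.4452  r=0.5152  x^+=-3.1186  v^+=-2.3785  a^+=-0.7157
step 5: x_pred=-7.0488  r=1.4988  x^+=-6.0986  v^+=-3.1490  a^+=-0.6423
step 6: x_pred=-11.0155  r=11.5955  x^+=-3.6639  v^+=-2.4039  a^+=-0.0739

v_post = -2.4039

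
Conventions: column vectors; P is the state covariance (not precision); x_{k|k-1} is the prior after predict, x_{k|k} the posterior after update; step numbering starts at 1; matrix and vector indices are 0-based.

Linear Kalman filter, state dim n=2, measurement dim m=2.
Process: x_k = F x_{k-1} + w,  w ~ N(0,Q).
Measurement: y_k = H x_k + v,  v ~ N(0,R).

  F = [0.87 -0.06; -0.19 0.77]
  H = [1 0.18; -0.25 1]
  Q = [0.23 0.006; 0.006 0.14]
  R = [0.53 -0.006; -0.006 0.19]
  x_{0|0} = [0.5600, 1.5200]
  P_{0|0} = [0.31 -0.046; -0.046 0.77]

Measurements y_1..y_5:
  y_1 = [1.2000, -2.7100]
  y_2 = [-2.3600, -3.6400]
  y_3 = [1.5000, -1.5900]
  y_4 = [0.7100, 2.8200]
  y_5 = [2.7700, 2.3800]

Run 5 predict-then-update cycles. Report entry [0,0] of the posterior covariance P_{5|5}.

step 1: x^-=[0.3960, 1.0640]  P^-=[0.4722 -0.1122; -0.1122 0.6212]  S=[0.9820 -0.1194; -0.1194 0.8968]  K=[0.4362 -0.1987; 0.0891 0.7358]  nu=[0.6125, -3.6750]  x^+=[1.3932, -1.5855]  P^+=[0.2293 0.0170; 0.0170 0.1435]
step 2: x^-=[1.3072, -1.4856]  P^-=[0.4023 -0.0270; -0.0270 0.2284]  S=[0.9300 -0.0912; -0.0912 0.4570]  K=[0.4080 -0.1977; 0.0670 0.5279]  nu=[-3.3998, -1.8276]  x^+=[0.2814, -2.6780]  P^+=[0.2149 0.0137; 0.0137 0.1033]
step 3: x^-=[0.4055, -2.1156]  P^-=[0.3916 -0.0249; -0.0249 0.2050]  S=[0.9193 -0.0908; -0.0908 0.4320]  K=[0.4014 -0.2000; 0.0626 0.5022]  nu=[1.4753, 0.6269]  x^+=[0.8722, -1.7083]  P^+=[0.2117 0.0125; 0.0125 0.0982]
step 4: x^-=[0.8613, -1.4811]  P^-=[0.3893 -0.0250; -0.0250 0.2022]  S=[0.9168 -0.0908; -0.0908 0.4290]  K=[0.3998 -0.2005; 0.0618 0.4989]  nu=[0.1153, 4.5165]  x^+=[0.0019, 0.7794]  P^+=[0.2109 0.0122; 0.0122 0.0975]
step 5: x^-=[-0.0451, 0.5998]  P^-=[0.3887 -0.0250; -0.0250 0.2018]  S=[0.9162 -0.0908; -0.0908 0.4286]  K=[0.3995 -0.2005; 0.0617 0.4985]  nu=[2.7072, 1.7689]  x^+=[0.6816, 1.6487]  P^+=[0.2107 0.0122; 0.0122 0.0974]

P_post[0,0] = 0.2107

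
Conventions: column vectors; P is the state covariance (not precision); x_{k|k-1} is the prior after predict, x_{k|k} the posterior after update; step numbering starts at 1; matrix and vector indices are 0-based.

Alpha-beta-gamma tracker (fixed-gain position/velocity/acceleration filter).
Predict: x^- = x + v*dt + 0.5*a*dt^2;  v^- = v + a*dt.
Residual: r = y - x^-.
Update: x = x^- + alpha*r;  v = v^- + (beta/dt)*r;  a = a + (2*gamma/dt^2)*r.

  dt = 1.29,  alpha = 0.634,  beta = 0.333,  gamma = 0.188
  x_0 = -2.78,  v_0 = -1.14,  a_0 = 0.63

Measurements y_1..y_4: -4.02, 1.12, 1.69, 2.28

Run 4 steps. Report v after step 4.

v_post = 3.9950

step 1: x_pred=-3.7264  r=-0.2936  x^+=-3.9125  v^+=-0.4031  a^+=0.5637
step 2: x_pred=-3.9635  r=5.0835  x^+=-0.7406  v^+=1.6363  a^+=1.7123
step 3: x_pred=2.7950  r=-1.1050  x^+=2.0944  v^+=3.5599  a^+=1.4626
step 4: x_pred=7.9037  r=-5.6237  x^+=4.3383  v^+=3.9950  a^+=0.1920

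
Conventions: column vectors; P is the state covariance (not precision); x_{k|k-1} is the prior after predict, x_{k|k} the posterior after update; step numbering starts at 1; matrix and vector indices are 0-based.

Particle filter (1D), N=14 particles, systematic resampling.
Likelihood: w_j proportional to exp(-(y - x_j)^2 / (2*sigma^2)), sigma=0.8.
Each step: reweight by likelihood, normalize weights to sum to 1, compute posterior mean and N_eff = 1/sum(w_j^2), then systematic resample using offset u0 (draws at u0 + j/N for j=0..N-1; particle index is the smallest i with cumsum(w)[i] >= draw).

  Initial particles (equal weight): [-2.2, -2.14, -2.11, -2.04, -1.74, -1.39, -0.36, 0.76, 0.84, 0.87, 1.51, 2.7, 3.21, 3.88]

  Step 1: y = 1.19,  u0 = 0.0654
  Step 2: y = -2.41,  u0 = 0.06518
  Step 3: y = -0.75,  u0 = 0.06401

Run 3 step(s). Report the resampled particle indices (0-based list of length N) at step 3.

step 1: w=[0.0000, 0.0000, 0.0001, 0.0001, 0.0003, 0.0014, 0.0383, 0.2167, 0.2275, 0.2311, 0.2311, 0.0422, 0.0103, 0.0009]  mean=1.0396  Neff=4.7871  idx=[7, 7, 7, 8, 8, 8, 9, 9, 9, 9, 10, 10, 10, 12]
step 2: w=[0.1360, 0.1360, 0.1360, 0.0910, 0.0910, 0.0910, 0.0781, 0.0781, 0.0781, 0.0781, 0.0021, 0.0021, 0.0021, 0.0000]  mean=0.8210  Neff=9.5444  idx=[0, 1, 1, 2, 2, 3, 3, 4, 5, 6, 7, 8, 9, 10]
step 3: w=[0.0872, 0.0872, 0.0872, 0.0872, 0.0872, 0.0719, 0.0719, 0.0719, 0.0719, 0.0667, 0.0667, 0.0667, 0.0667, 0.0096]  mean=0.8195  Neff=13.0555  idx=[0, 1, 2, 3, 4, 4, 5, 6, 7, 8, 9, 10, 11, 13]

resampled_idx = [0, 1, 2, 3, 4, 4, 5, 6, 7, 8, 9, 10, 11, 13]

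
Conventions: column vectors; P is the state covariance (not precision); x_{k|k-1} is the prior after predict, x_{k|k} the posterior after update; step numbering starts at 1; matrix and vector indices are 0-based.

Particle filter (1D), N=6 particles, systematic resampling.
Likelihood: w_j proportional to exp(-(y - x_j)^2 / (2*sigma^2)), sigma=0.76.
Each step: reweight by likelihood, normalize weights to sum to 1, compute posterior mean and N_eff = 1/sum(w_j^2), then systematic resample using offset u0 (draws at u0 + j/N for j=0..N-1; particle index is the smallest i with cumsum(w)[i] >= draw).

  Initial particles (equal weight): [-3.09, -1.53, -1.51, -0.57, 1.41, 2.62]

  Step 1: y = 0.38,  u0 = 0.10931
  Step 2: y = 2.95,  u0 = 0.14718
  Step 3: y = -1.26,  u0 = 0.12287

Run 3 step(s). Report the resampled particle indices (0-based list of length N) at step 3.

resampled_idx = [0, 1, 2, 3, 4, 5]

step 1: w=[0.0000, 0.0444, 0.0474, 0.4779, 0.4167, 0.0136]  mean=0.2111  Neff=2.4603  idx=[3, 3, 3, 4, 4, 4]
step 2: w=[0.0001, 0.0001, 0.0001, 0.3333, 0.3333, 0.3333]  mean=1.4097  Neff=3.0010  idx=[3, 3, 4, 4, 5, 5]
step 3: w=[0.1667, 0.1667, 0.1667, 0.1667, 0.1667, 0.1667]  mean=1.4100  Neff=6.0000  idx=[0, 1, 2, 3, 4, 5]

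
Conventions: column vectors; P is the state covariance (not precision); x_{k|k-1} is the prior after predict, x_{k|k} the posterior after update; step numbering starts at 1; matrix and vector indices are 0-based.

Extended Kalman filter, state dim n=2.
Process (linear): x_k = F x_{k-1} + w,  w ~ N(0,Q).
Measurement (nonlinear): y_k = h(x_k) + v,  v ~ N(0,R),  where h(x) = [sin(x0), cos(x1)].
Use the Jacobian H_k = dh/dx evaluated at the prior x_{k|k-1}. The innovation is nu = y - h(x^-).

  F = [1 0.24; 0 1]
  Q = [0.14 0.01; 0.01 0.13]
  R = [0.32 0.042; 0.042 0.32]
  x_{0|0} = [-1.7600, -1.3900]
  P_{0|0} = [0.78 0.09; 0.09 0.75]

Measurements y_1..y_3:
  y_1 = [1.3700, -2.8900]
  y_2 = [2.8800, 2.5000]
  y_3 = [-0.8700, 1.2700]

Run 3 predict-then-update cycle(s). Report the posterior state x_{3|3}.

x_post = [-6.5830, -5.8422]

step 1: x^-=[-2.0936, -1.3900]  P^-=[1.0064 0.2800; 0.2800 0.8800]  H_jac=[-0.4993 0.0000; 0.0000 0.9837]  S=[0.5709 -0.0955; -0.0955 1.1715]  K=[-0.8525 0.1656; -0.1229 0.7289]  nu=[2.2364, -3.0698]  x^+=[-4.5084, -3.9024]  P^+=[0.5324 0.0175; 0.0175 0.2319]
step 2: x^-=[-5.4450, -3.9024]  P^-=[0.6942 0.0831; 0.0831 0.3619]  H_jac=[0.6688 0.0000; 0.0000 -0.6895]  S=[0.6305 0.0037; 0.0037 0.4920]  K=[0.7370 -0.1220; 0.0911 -0.5078]  nu=[2.1366, 3.2243]  x^+=[-4.2635, -5.3449]  P^+=[0.3450 0.0117; 0.0117 0.2301]
step 3: x^-=[-5.5463, -5.3449]  P^-=[0.5038 0.0769; 0.0769 0.3601]  H_jac=[0.7406 0.0000; 0.0000 -0.8065]  S=[0.5963 -0.0040; -0.0040 0.5542]  K=[0.6250 -0.1075; 0.0921 -0.5234]  nu=[-1.5420, 0.6788]  x^+=[-6.5830, -5.8422]  P^+=[0.2640 0.0101; 0.0101 0.2029]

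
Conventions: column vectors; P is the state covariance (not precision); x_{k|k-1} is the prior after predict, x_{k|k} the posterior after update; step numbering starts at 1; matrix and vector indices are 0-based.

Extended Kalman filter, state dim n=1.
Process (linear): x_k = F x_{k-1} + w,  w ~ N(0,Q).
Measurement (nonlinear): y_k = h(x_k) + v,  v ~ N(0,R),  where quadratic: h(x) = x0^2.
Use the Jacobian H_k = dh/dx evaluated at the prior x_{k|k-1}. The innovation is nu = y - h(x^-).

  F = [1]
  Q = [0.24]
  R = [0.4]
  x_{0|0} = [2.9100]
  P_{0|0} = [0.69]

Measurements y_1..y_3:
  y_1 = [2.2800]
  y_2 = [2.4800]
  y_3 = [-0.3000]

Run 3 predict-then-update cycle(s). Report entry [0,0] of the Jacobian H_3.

step 1: x^-=[2.9100]  P^-=[0.9300]  H_jac=[5.8200]  S=[31.9013]  K=[0.1697]  nu=[-6.1881]  x^+=[1.8601]  P^+=[0.0117]
step 2: x^-=[1.8601]  P^-=[0.2517]  H_jac=[3.7202]  S=[3.8829]  K=[0.2411]  nu=[-0.9799]  x^+=[1.6238]  P^+=[0.0259]
step 3: x^-=[1.6238]  P^-=[0.2659]  H_jac=[3.2476]  S=[3.2047]  K=[0.2695]  nu=[-2.9368]  x^+=[0.8324]  P^+=[0.0332]

H_jac[0,0] = 3.2476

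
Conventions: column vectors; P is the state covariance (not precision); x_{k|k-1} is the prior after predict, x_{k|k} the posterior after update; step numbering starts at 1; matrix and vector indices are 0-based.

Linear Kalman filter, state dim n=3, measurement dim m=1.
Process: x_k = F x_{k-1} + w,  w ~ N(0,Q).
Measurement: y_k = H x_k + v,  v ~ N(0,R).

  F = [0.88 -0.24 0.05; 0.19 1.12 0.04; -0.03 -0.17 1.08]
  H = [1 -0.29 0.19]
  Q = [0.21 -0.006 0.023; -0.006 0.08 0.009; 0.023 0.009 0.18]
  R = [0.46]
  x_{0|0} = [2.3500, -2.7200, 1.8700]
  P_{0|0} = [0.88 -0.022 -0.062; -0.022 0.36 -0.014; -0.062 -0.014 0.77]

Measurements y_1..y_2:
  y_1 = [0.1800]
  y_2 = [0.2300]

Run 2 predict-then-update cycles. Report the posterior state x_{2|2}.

step 1: x^-=[2.8143, -2.5251, 2.4115]  P^-=[0.9183 0.0218 0.0041; 0.0218 0.5530 -0.0593; 0.0041 -0.0593 1.0983]  S=[1.4599]  K=[0.6252; -0.1026; 0.1575]  nu=[-3.8248]  x^+=[0.4230, -2.1325, 1.8090]  P^+=[0.3476 0.1155 -0.1397; 0.1155 0.5376 -0.0357; -0.1397 -0.0357 1.0620]
step 2: x^-=[0.9745, -2.2357, 2.3036]  P^-=[0.4526 0.0104 -0.0463; 0.0104 0.8125 -0.1286; -0.0463 -0.1286 1.4580]  S=[1.0241]  K=[0.4304; -0.2438; 0.2617]  nu=[-1.8305]  x^+=[0.1866, -1.7895, 1.8246]  P^+=[0.2629 0.1178 -0.1617; 0.1178 0.7516 -0.0632; -0.1617 -0.0632 1.3878]

x_post = [0.1866, -1.7895, 1.8246]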